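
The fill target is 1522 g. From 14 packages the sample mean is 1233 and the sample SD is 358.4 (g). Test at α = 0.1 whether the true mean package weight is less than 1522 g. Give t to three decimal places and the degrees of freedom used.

t = -3.017, df = 13

H0: μ = 1522; H1: μ < 1522 (one-sample t-test, left-tailed).
t = (x̄ − μ₀)/(s/√n) = (1233 − 1522)/(358.4/√14) = -3.017
df = n − 1 = 13
p-value = P(T ≤ -3.017) ≈ 0.005
Since p ≈ 0.005 < α = 0.1, reject H0; the evidence is statistically significant.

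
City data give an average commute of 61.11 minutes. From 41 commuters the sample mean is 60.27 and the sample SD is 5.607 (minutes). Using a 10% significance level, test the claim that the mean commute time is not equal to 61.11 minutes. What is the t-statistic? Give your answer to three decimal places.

H0: μ = 61.11; H1: μ ≠ 61.11 (one-sample t-test, two-sided).
t = (x̄ − μ₀)/(s/√n) = (60.27 − 61.11)/(5.607/√41) = -0.959
df = n − 1 = 40
Two-sided p-value ≈ 0.3432
Since p ≈ 0.3432 > α = 0.1, fail to reject H0; the data do not provide sufficient evidence against H0.

-0.959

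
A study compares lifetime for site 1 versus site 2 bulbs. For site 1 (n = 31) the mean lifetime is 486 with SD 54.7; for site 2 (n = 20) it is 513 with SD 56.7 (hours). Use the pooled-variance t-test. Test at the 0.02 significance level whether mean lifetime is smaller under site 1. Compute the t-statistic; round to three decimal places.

Let group 1 = site 1, group 2 = site 2. H0: μ_1 = μ_2; H1: μ_1 < μ_2 (two-sample pooled-variance t-test, left-tailed).
s_p² = [(31−1)·54.7² + (20−1)·56.7²]/(31+20−2) = 3078.48
t = (486 − 513)/√[3078.48·(1/31 + 1/20)] = -1.697
df = n₁ + n₂ − 2 = 49
p-value = P(T ≤ -1.697) ≈ 0.048
Since p ≈ 0.048 > α = 0.02, fail to reject H0; the evidence is not statistically significant.

-1.697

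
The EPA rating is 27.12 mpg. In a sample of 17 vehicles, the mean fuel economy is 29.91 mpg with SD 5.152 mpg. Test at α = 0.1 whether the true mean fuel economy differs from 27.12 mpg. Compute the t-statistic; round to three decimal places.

H0: μ = 27.12; H1: μ ≠ 27.12 (one-sample t-test, two-sided).
t = (x̄ − μ₀)/(s/√n) = (29.91 − 27.12)/(5.152/√17) = 2.233
df = n − 1 = 16
Two-sided p-value ≈ 0.0402
Since p ≈ 0.0402 < α = 0.1, reject H0; the data support H1.

2.233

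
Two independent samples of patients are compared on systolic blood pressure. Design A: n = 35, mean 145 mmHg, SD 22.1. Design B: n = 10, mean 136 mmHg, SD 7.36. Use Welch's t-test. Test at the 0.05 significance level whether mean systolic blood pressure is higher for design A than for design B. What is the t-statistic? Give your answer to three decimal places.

2.045

Let group 1 = design A, group 2 = design B. H0: μ_1 = μ_2; H1: μ_1 > μ_2 (Welch's two-sample t-test, right-tailed).
t = (x̄_1 − x̄_2)/√(s_1²/n_1 + s_2²/n_2) = (145 − 136)/√(22.1²/35 + 7.36²/10) = 2.045
Welch–Satterthwaite df ≈ 41.75
p-value = P(T ≥ 2.045) ≈ 0.024
Since p ≈ 0.024 < α = 0.05, reject H0; the data support H1.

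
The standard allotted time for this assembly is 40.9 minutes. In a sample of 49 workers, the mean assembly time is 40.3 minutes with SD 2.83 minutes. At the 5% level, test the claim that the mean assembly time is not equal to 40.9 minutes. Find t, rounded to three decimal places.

-1.484

H0: μ = 40.9; H1: μ ≠ 40.9 (one-sample t-test, two-sided).
t = (x̄ − μ₀)/(s/√n) = (40.3 − 40.9)/(2.83/√49) = -1.484
df = n − 1 = 48
Two-sided p-value ≈ 0.1443
Since p ≈ 0.1443 > α = 0.05, fail to reject H0; the data do not provide sufficient evidence against H0.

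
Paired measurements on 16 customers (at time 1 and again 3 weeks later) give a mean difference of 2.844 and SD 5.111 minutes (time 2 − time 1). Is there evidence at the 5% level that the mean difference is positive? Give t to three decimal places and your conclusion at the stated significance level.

t = 2.226; reject H0

H0: μ_d = 0; H1: μ_d > 0 (paired t-test on the differences, right-tailed).
t = d̄/(s_d/√n) = 2.844/(5.111/√16) = 2.226
df = n − 1 = 15
p-value = P(T ≥ 2.226) ≈ 0.021
Since p ≈ 0.021 < α = 0.05, reject H0; the evidence is statistically significant.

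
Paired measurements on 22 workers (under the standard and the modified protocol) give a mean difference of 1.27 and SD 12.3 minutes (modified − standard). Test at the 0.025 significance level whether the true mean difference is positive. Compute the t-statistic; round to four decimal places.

0.4843

H0: μ_d = 0; H1: μ_d > 0 (paired t-test on the differences, right-tailed).
t = d̄/(s_d/√n) = 1.27/(12.3/√22) = 0.4843
df = n − 1 = 21
p-value = P(T ≥ 0.4843) ≈ 0.3166
Since p ≈ 0.3166 > α = 0.025, fail to reject H0; the evidence is not statistically significant.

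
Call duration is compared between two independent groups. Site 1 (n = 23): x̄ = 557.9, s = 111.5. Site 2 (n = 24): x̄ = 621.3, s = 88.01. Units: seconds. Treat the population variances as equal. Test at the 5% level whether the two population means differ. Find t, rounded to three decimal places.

Let group 1 = site 1, group 2 = site 2. H0: μ_1 = μ_2; H1: μ_1 ≠ μ_2 (two-sample pooled-variance t-test, two-sided).
s_p² = [(23−1)·111.5² + (24−1)·88.01²]/(23+24−2) = 10036.9
t = (557.9 − 621.3)/√[10036.9·(1/23 + 1/24)] = -2.169
df = n₁ + n₂ − 2 = 45
Two-sided p-value ≈ 0.035
Since p ≈ 0.035 < α = 0.05, reject H0; the data support H1.

-2.169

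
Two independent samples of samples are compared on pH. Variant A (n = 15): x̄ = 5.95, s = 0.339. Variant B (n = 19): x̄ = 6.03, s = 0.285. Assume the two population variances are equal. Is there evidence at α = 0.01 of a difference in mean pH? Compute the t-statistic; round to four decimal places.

Let group 1 = variant A, group 2 = variant B. H0: μ_1 = μ_2; H1: μ_1 ≠ μ_2 (two-sample pooled-variance t-test, two-sided).
s_p² = [(15−1)·0.339² + (19−1)·0.285²]/(15+19−2) = 0.095967
t = (5.95 − 6.03)/√[0.095967·(1/15 + 1/19)] = -0.7477
df = n₁ + n₂ − 2 = 32
Two-sided p-value ≈ 0.4601
Since p ≈ 0.4601 > α = 0.01, fail to reject H0; the evidence is not statistically significant.

-0.7477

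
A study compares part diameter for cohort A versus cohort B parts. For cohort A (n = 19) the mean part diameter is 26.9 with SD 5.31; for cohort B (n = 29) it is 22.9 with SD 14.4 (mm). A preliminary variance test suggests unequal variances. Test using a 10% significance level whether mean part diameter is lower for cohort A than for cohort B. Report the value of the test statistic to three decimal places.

Let group 1 = cohort A, group 2 = cohort B. H0: μ_1 = μ_2; H1: μ_1 < μ_2 (Welch's two-sample t-test, left-tailed).
t = (x̄_1 − x̄_2)/√(s_1²/n_1 + s_2²/n_2) = (26.9 − 22.9)/√(5.31²/19 + 14.4²/29) = 1.361
Welch–Satterthwaite df ≈ 38.26
p-value = P(T ≤ 1.361) ≈ 0.9093
Since p ≈ 0.9093 > α = 0.1, fail to reject H0; the data do not provide sufficient evidence against H0.

1.361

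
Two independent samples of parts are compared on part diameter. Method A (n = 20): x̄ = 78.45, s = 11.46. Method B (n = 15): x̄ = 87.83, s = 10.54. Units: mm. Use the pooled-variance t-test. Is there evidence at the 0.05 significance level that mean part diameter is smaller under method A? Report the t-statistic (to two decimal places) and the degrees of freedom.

t = -2.48, df = 33

Let group 1 = method A, group 2 = method B. H0: μ_1 = μ_2; H1: μ_1 < μ_2 (two-sample pooled-variance t-test, left-tailed).
s_p² = [(20−1)·11.46² + (15−1)·10.54²]/(20+15−2) = 122.745
t = (78.45 − 87.83)/√[122.745·(1/20 + 1/15)] = -2.48
df = n₁ + n₂ − 2 = 33
p-value = P(T ≤ -2.48) ≈ 0.0092
Since p ≈ 0.0092 < α = 0.05, reject H0; the evidence is statistically significant.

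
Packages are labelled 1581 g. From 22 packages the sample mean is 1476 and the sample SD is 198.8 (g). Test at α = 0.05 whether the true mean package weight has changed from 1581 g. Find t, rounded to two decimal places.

H0: μ = 1581; H1: μ ≠ 1581 (one-sample t-test, two-sided).
t = (x̄ − μ₀)/(s/√n) = (1476 − 1581)/(198.8/√22) = -2.48
df = n − 1 = 21
Two-sided p-value ≈ 0.022
Since p ≈ 0.022 < α = 0.05, reject H0; the data support H1.

-2.48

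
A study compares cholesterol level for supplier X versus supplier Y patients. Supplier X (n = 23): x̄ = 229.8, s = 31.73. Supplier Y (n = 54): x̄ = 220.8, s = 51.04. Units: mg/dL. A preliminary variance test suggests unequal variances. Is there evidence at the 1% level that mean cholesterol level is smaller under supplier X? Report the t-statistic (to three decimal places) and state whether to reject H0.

Let group 1 = supplier X, group 2 = supplier Y. H0: μ_1 = μ_2; H1: μ_1 < μ_2 (Welch's two-sample t-test, left-tailed).
t = (x̄_1 − x̄_2)/√(s_1²/n_1 + s_2²/n_2) = (229.8 − 220.8)/√(31.73²/23 + 51.04²/54) = 0.938
Welch–Satterthwaite df ≈ 64.63
p-value = P(T ≤ 0.938) ≈ 0.824
Since p ≈ 0.824 > α = 0.01, fail to reject H0; the evidence is not statistically significant.

t = 0.938; fail to reject H0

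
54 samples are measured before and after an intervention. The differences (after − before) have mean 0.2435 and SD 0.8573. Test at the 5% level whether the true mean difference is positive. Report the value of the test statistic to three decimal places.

H0: μ_d = 0; H1: μ_d > 0 (paired t-test on the differences, right-tailed).
t = d̄/(s_d/√n) = 0.2435/(0.8573/√54) = 2.087
df = n − 1 = 53
p-value = P(T ≥ 2.087) ≈ 0.021
Since p ≈ 0.021 < α = 0.05, reject H0; the evidence is statistically significant.

2.087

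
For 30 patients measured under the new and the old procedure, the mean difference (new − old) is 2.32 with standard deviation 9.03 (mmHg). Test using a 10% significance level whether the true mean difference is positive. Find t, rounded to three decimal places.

H0: μ_d = 0; H1: μ_d > 0 (paired t-test on the differences, right-tailed).
t = d̄/(s_d/√n) = 2.32/(9.03/√30) = 1.407
df = n − 1 = 29
p-value = P(T ≥ 1.407) ≈ 0.085
Since p ≈ 0.085 < α = 0.1, reject H0; the evidence is statistically significant.

1.407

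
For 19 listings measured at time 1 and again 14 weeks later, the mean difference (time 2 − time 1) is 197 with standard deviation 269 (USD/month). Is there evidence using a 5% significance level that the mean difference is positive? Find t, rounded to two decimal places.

H0: μ_d = 0; H1: μ_d > 0 (paired t-test on the differences, right-tailed).
t = d̄/(s_d/√n) = 197/(269/√19) = 3.19
df = n − 1 = 18
p-value = P(T ≥ 3.19) ≈ 0.003
Since p ≈ 0.003 < α = 0.05, reject H0; the evidence is statistically significant.

3.19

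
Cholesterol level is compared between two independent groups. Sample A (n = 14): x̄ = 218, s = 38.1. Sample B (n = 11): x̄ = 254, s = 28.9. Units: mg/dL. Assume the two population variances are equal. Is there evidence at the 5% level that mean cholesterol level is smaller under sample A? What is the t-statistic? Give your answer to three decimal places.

Let group 1 = sample A, group 2 = sample B. H0: μ_1 = μ_2; H1: μ_1 < μ_2 (two-sample pooled-variance t-test, left-tailed).
s_p² = [(14−1)·38.1² + (11−1)·28.9²]/(14+11−2) = 1183.61
t = (218 − 254)/√[1183.61·(1/14 + 1/11)] = -2.597
df = n₁ + n₂ − 2 = 23
p-value = P(T ≤ -2.597) ≈ 0.0081
Since p ≈ 0.0081 < α = 0.05, reject H0; the evidence is statistically significant.

-2.597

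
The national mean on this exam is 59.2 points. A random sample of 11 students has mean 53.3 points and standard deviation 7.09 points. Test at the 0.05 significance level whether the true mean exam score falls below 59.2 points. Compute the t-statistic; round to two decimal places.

-2.76

H0: μ = 59.2; H1: μ < 59.2 (one-sample t-test, left-tailed).
t = (x̄ − μ₀)/(s/√n) = (53.3 − 59.2)/(7.09/√11) = -2.76
df = n − 1 = 10
p-value = P(T ≤ -2.76) ≈ 0.0101
Since p ≈ 0.0101 < α = 0.05, reject H0; the evidence is statistically significant.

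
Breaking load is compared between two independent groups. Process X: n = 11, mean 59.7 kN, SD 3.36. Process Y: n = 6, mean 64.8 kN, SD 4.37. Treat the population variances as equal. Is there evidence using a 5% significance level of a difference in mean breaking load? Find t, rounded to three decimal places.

-2.696

Let group 1 = process X, group 2 = process Y. H0: μ_1 = μ_2; H1: μ_1 ≠ μ_2 (two-sample pooled-variance t-test, two-sided).
s_p² = [(11−1)·3.36² + (6−1)·4.37²]/(11+6−2) = 13.892
t = (59.7 − 64.8)/√[13.892·(1/11 + 1/6)] = -2.696
df = n₁ + n₂ − 2 = 15
Two-sided p-value ≈ 0.017
Since p ≈ 0.017 < α = 0.05, reject H0; the evidence is statistically significant.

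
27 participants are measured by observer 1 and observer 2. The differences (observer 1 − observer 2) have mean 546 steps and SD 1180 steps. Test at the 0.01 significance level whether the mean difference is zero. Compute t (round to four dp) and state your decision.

t = 2.4043; fail to reject H0

H0: μ_d = 0; H1: μ_d ≠ 0 (paired t-test on the differences, two-sided).
t = d̄/(s_d/√n) = 546/(1180/√27) = 2.4043
df = n − 1 = 26
Two-sided p-value ≈ 0.024
Since p ≈ 0.024 > α = 0.01, fail to reject H0; the evidence is not statistically significant.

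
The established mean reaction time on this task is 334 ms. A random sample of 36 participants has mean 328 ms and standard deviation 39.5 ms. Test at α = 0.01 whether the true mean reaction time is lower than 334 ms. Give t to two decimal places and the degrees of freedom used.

H0: μ = 334; H1: μ < 334 (one-sample t-test, left-tailed).
t = (x̄ − μ₀)/(s/√n) = (328 − 334)/(39.5/√36) = -0.91
df = n − 1 = 35
p-value = P(T ≤ -0.91) ≈ 0.1842
Since p ≈ 0.1842 > α = 0.01, fail to reject H0; the evidence is not statistically significant.

t = -0.91, df = 35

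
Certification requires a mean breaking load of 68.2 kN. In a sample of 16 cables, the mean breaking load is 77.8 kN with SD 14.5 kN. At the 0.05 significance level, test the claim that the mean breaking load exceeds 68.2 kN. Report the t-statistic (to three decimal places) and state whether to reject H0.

t = 2.648; reject H0

H0: μ = 68.2; H1: μ > 68.2 (one-sample t-test, right-tailed).
t = (x̄ − μ₀)/(s/√n) = (77.8 − 68.2)/(14.5/√16) = 2.648
df = n − 1 = 15
p-value = P(T ≥ 2.648) ≈ 0.0091
Since p ≈ 0.0091 < α = 0.05, reject H0; the evidence is statistically significant.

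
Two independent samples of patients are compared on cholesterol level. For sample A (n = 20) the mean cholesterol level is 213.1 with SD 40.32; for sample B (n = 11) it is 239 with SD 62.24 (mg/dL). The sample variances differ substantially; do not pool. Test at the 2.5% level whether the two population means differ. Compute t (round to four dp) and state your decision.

Let group 1 = sample A, group 2 = sample B. H0: μ_1 = μ_2; H1: μ_1 ≠ μ_2 (Welch's two-sample t-test, two-sided).
t = (x̄_1 − x̄_2)/√(s_1²/n_1 + s_2²/n_2) = (213.1 − 239)/√(40.32²/20 + 62.24²/11) = -1.2440
Welch–Satterthwaite df ≈ 14.74
Two-sided p-value ≈ 0.233
Since p ≈ 0.233 > α = 0.025, fail to reject H0; the data do not provide sufficient evidence against H0.

t = -1.2440; fail to reject H0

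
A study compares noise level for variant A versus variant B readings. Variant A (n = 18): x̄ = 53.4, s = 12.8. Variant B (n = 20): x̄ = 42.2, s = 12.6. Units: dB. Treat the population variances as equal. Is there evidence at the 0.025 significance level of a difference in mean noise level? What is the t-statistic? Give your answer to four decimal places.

2.7155

Let group 1 = variant A, group 2 = variant B. H0: μ_1 = μ_2; H1: μ_1 ≠ μ_2 (two-sample pooled-variance t-test, two-sided).
s_p² = [(18−1)·12.8² + (20−1)·12.6²]/(18+20−2) = 161.159
t = (53.4 − 42.2)/√[161.159·(1/18 + 1/20)] = 2.7155
df = n₁ + n₂ − 2 = 36
Two-sided p-value ≈ 0.010
Since p ≈ 0.010 < α = 0.025, reject H0; the evidence is statistically significant.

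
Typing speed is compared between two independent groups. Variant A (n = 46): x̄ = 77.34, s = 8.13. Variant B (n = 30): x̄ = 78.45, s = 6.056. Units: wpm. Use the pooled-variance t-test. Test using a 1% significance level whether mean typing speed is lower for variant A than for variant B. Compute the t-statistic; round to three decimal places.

-0.640

Let group 1 = variant A, group 2 = variant B. H0: μ_1 = μ_2; H1: μ_1 < μ_2 (two-sample pooled-variance t-test, left-tailed).
s_p² = [(46−1)·8.13² + (30−1)·6.056²]/(46+30−2) = 54.5667
t = (77.34 − 78.45)/√[54.5667·(1/46 + 1/30)] = -0.640
df = n₁ + n₂ − 2 = 74
p-value = P(T ≤ -0.640) ≈ 0.262
Since p ≈ 0.262 > α = 0.01, fail to reject H0; the data do not provide sufficient evidence against H0.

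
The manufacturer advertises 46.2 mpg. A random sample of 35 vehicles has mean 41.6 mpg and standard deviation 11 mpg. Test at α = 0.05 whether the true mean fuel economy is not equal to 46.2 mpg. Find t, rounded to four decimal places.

-2.4740

H0: μ = 46.2; H1: μ ≠ 46.2 (one-sample t-test, two-sided).
t = (x̄ − μ₀)/(s/√n) = (41.6 − 46.2)/(11/√35) = -2.4740
df = n − 1 = 34
Two-sided p-value ≈ 0.019
Since p ≈ 0.019 < α = 0.05, reject H0; the evidence is statistically significant.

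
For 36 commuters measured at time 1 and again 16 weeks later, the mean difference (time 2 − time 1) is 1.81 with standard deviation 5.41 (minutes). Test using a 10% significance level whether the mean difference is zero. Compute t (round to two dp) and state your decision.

t = 2.01; reject H0

H0: μ_d = 0; H1: μ_d ≠ 0 (paired t-test on the differences, two-sided).
t = d̄/(s_d/√n) = 1.81/(5.41/√36) = 2.01
df = n − 1 = 35
Two-sided p-value ≈ 0.0525
Since p ≈ 0.0525 < α = 0.1, reject H0; the data support H1.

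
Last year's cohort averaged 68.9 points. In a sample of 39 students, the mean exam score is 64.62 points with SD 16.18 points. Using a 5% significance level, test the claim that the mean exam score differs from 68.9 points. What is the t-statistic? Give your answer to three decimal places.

H0: μ = 68.9; H1: μ ≠ 68.9 (one-sample t-test, two-sided).
t = (x̄ − μ₀)/(s/√n) = (64.62 − 68.9)/(16.18/√39) = -1.652
df = n − 1 = 38
Two-sided p-value ≈ 0.107
Since p ≈ 0.107 > α = 0.05, fail to reject H0; the data do not provide sufficient evidence against H0.

-1.652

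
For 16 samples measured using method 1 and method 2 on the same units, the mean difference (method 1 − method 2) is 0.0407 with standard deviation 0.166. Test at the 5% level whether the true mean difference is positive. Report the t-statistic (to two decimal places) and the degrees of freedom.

H0: μ_d = 0; H1: μ_d > 0 (paired t-test on the differences, right-tailed).
t = d̄/(s_d/√n) = 0.0407/(0.166/√16) = 0.98
df = n − 1 = 15
p-value = P(T ≥ 0.98) ≈ 0.1711
Since p ≈ 0.1711 > α = 0.05, fail to reject H0; the evidence is not statistically significant.

t = 0.98, df = 15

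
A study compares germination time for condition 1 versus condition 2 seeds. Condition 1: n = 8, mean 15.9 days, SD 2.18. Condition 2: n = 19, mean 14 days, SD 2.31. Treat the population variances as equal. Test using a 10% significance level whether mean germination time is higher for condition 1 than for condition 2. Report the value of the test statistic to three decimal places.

1.982

Let group 1 = condition 1, group 2 = condition 2. H0: μ_1 = μ_2; H1: μ_1 > μ_2 (two-sample pooled-variance t-test, right-tailed).
s_p² = [(8−1)·2.18² + (19−1)·2.31²]/(8+19−2) = 5.17266
t = (15.9 − 14)/√[5.17266·(1/8 + 1/19)] = 1.982
df = n₁ + n₂ − 2 = 25
p-value = P(T ≥ 1.982) ≈ 0.0293
Since p ≈ 0.0293 < α = 0.1, reject H0; the evidence is statistically significant.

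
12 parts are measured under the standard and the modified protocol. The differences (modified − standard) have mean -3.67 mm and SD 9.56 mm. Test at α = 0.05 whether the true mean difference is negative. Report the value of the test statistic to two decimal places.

H0: μ_d = 0; H1: μ_d < 0 (paired t-test on the differences, left-tailed).
t = d̄/(s_d/√n) = -3.67/(9.56/√12) = -1.33
df = n − 1 = 11
p-value = P(T ≤ -1.33) ≈ 0.1052
Since p ≈ 0.1052 > α = 0.05, fail to reject H0; the evidence is not statistically significant.

-1.33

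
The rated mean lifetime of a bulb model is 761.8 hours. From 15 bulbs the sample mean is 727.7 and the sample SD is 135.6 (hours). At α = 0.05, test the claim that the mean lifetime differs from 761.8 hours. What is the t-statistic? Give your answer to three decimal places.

H0: μ = 761.8; H1: μ ≠ 761.8 (one-sample t-test, two-sided).
t = (x̄ − μ₀)/(s/√n) = (727.7 − 761.8)/(135.6/√15) = -0.974
df = n − 1 = 14
Two-sided p-value ≈ 0.3466
Since p ≈ 0.3466 > α = 0.05, fail to reject H0; the data do not provide sufficient evidence against H0.

-0.974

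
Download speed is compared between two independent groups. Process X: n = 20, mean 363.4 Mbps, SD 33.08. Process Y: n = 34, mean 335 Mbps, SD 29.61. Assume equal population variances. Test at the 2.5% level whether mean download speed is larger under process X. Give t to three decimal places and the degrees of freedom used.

t = 3.259, df = 52

Let group 1 = process X, group 2 = process Y. H0: μ_1 = μ_2; H1: μ_1 > μ_2 (two-sample pooled-variance t-test, right-tailed).
s_p² = [(20−1)·33.08² + (34−1)·29.61²]/(20+34−2) = 956.236
t = (363.4 − 335)/√[956.236·(1/20 + 1/34)] = 3.259
df = n₁ + n₂ − 2 = 52
p-value = P(T ≥ 3.259) ≈ 0.001
Since p ≈ 0.001 < α = 0.025, reject H0; the evidence is statistically significant.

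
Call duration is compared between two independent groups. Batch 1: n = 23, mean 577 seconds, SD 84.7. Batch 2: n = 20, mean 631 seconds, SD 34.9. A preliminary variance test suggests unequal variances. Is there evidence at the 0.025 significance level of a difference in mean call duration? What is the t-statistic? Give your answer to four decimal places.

Let group 1 = batch 1, group 2 = batch 2. H0: μ_1 = μ_2; H1: μ_1 ≠ μ_2 (Welch's two-sample t-test, two-sided).
t = (x̄_1 − x̄_2)/√(s_1²/n_1 + s_2²/n_2) = (577 − 631)/√(84.7²/23 + 34.9²/20) = -2.7967
Welch–Satterthwaite df ≈ 30.10
Two-sided p-value ≈ 0.009
Since p ≈ 0.009 < α = 0.025, reject H0; the evidence is statistically significant.

-2.7967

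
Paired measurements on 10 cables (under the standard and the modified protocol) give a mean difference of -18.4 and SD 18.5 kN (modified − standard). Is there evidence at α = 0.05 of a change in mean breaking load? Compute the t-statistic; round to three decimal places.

H0: μ_d = 0; H1: μ_d ≠ 0 (paired t-test on the differences, two-sided).
t = d̄/(s_d/√n) = -18.4/(18.5/√10) = -3.145
df = n − 1 = 9
Two-sided p-value ≈ 0.012
Since p ≈ 0.012 < α = 0.05, reject H0; the data support H1.

-3.145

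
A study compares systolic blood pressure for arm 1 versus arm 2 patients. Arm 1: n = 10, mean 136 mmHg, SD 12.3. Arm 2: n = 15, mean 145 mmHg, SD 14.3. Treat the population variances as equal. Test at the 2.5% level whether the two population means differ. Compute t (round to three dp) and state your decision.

Let group 1 = arm 1, group 2 = arm 2. H0: μ_1 = μ_2; H1: μ_1 ≠ μ_2 (two-sample pooled-variance t-test, two-sided).
s_p² = [(10−1)·12.3² + (15−1)·14.3²]/(10+15−2) = 183.673
t = (136 − 145)/√[183.673·(1/10 + 1/15)] = -1.627
df = n₁ + n₂ − 2 = 23
Two-sided p-value ≈ 0.117
Since p ≈ 0.117 > α = 0.025, fail to reject H0; the data do not provide sufficient evidence against H0.

t = -1.627; fail to reject H0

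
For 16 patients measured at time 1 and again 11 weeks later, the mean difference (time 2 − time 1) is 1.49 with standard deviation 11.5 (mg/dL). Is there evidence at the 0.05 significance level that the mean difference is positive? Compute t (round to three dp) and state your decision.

t = 0.518; fail to reject H0

H0: μ_d = 0; H1: μ_d > 0 (paired t-test on the differences, right-tailed).
t = d̄/(s_d/√n) = 1.49/(11.5/√16) = 0.518
df = n − 1 = 15
p-value = P(T ≥ 0.518) ≈ 0.306
Since p ≈ 0.306 > α = 0.05, fail to reject H0; the evidence is not statistically significant.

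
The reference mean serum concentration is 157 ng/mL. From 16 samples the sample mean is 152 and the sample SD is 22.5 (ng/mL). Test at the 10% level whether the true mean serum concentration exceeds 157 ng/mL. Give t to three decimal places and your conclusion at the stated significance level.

t = -0.889; fail to reject H0

H0: μ = 157; H1: μ > 157 (one-sample t-test, right-tailed).
t = (x̄ − μ₀)/(s/√n) = (152 − 157)/(22.5/√16) = -0.889
df = n − 1 = 15
p-value = P(T ≥ -0.889) ≈ 0.806
Since p ≈ 0.806 > α = 0.1, fail to reject H0; the data do not provide sufficient evidence against H0.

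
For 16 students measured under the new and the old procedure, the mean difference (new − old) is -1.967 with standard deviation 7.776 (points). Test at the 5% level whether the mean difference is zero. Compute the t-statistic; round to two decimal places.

H0: μ_d = 0; H1: μ_d ≠ 0 (paired t-test on the differences, two-sided).
t = d̄/(s_d/√n) = -1.967/(7.776/√16) = -1.01
df = n − 1 = 15
Two-sided p-value ≈ 0.328
Since p ≈ 0.328 > α = 0.05, fail to reject H0; the data do not provide sufficient evidence against H0.

-1.01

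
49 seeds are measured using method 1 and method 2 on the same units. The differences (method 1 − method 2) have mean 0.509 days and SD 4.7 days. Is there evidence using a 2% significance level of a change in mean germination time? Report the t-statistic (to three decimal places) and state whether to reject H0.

H0: μ_d = 0; H1: μ_d ≠ 0 (paired t-test on the differences, two-sided).
t = d̄/(s_d/√n) = 0.509/(4.7/√49) = 0.758
df = n − 1 = 48
Two-sided p-value ≈ 0.452
Since p ≈ 0.452 > α = 0.02, fail to reject H0; the evidence is not statistically significant.

t = 0.758; fail to reject H0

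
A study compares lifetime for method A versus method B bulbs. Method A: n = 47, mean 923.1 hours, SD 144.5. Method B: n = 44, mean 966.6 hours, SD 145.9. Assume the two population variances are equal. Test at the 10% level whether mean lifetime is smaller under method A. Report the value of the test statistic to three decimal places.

Let group 1 = method A, group 2 = method B. H0: μ_1 = μ_2; H1: μ_1 < μ_2 (two-sample pooled-variance t-test, left-tailed).
s_p² = [(47−1)·144.5² + (44−1)·145.9²]/(47+44−2) = 21076.7
t = (923.1 − 966.6)/√[21076.7·(1/47 + 1/44)] = -1.428
df = n₁ + n₂ − 2 = 89
p-value = P(T ≤ -1.428) ≈ 0.078
Since p ≈ 0.078 < α = 0.1, reject H0; the evidence is statistically significant.

-1.428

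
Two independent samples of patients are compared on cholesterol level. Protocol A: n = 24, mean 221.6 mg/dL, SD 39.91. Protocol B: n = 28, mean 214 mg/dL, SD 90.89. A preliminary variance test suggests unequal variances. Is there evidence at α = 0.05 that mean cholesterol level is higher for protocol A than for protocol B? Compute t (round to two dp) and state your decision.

t = 0.40; fail to reject H0

Let group 1 = protocol A, group 2 = protocol B. H0: μ_1 = μ_2; H1: μ_1 > μ_2 (Welch's two-sample t-test, right-tailed).
t = (x̄_1 − x̄_2)/√(s_1²/n_1 + s_2²/n_2) = (221.6 − 214)/√(39.91²/24 + 90.89²/28) = 0.40
Welch–Satterthwaite df ≈ 38.24
p-value = P(T ≥ 0.40) ≈ 0.3458
Since p ≈ 0.3458 > α = 0.05, fail to reject H0; the data do not provide sufficient evidence against H0.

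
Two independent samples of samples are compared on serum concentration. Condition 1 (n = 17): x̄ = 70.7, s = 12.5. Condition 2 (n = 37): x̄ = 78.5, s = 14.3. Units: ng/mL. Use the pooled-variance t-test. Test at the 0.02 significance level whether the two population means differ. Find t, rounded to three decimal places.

Let group 1 = condition 1, group 2 = condition 2. H0: μ_1 = μ_2; H1: μ_1 ≠ μ_2 (two-sample pooled-variance t-test, two-sided).
s_p² = [(17−1)·12.5² + (37−1)·14.3²]/(17+37−2) = 189.647
t = (70.7 − 78.5)/√[189.647·(1/17 + 1/37)] = -1.933
df = n₁ + n₂ − 2 = 52
Two-sided p-value ≈ 0.0587
Since p ≈ 0.0587 > α = 0.02, fail to reject H0; the evidence is not statistically significant.

-1.933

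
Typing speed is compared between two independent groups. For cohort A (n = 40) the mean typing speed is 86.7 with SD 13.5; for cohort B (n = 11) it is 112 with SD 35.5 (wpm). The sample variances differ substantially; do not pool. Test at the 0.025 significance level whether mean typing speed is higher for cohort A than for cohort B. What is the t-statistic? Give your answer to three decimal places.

-2.318

Let group 1 = cohort A, group 2 = cohort B. H0: μ_1 = μ_2; H1: μ_1 > μ_2 (Welch's two-sample t-test, right-tailed).
t = (x̄_1 − x̄_2)/√(s_1²/n_1 + s_2²/n_2) = (86.7 − 112)/√(13.5²/40 + 35.5²/11) = -2.318
Welch–Satterthwaite df ≈ 10.81
p-value = P(T ≥ -2.318) ≈ 0.9794
Since p ≈ 0.9794 > α = 0.025, fail to reject H0; the evidence is not statistically significant.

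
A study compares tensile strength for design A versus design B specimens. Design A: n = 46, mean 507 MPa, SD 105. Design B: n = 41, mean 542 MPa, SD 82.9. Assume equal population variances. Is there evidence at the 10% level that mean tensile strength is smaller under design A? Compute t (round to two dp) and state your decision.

t = -1.71; reject H0

Let group 1 = design A, group 2 = design B. H0: μ_1 = μ_2; H1: μ_1 < μ_2 (two-sample pooled-variance t-test, left-tailed).
s_p² = [(46−1)·105² + (41−1)·82.9²]/(46+41−2) = 9070.84
t = (507 − 542)/√[9070.84·(1/46 + 1/41)] = -1.71
df = n₁ + n₂ − 2 = 85
p-value = P(T ≤ -1.71) ≈ 0.0454
Since p ≈ 0.0454 < α = 0.1, reject H0; the data support H1.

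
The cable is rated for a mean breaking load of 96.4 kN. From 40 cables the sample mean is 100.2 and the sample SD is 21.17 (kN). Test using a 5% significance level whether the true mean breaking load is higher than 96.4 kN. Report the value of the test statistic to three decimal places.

H0: μ = 96.4; H1: μ > 96.4 (one-sample t-test, right-tailed).
t = (x̄ − μ₀)/(s/√n) = (100.2 − 96.4)/(21.17/√40) = 1.135
df = n − 1 = 39
p-value = P(T ≥ 1.135) ≈ 0.132
Since p ≈ 0.132 > α = 0.05, fail to reject H0; the data do not provide sufficient evidence against H0.

1.135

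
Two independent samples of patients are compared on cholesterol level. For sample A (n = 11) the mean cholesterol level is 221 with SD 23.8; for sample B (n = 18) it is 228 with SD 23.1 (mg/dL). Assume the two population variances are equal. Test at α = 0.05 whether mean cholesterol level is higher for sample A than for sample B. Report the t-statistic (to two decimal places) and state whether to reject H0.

Let group 1 = sample A, group 2 = sample B. H0: μ_1 = μ_2; H1: μ_1 > μ_2 (two-sample pooled-variance t-test, right-tailed).
s_p² = [(11−1)·23.8² + (18−1)·23.1²]/(11+18−2) = 545.769
t = (221 − 228)/√[545.769·(1/11 + 1/18)] = -0.78
df = n₁ + n₂ − 2 = 27
p-value = P(T ≥ -0.78) ≈ 0.780
Since p ≈ 0.780 > α = 0.05, fail to reject H0; the evidence is not statistically significant.

t = -0.78; fail to reject H0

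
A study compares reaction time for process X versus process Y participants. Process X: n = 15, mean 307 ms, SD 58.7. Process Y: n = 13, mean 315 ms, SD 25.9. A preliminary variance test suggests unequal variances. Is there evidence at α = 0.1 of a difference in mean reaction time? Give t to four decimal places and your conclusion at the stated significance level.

t = -0.4770; fail to reject H0

Let group 1 = process X, group 2 = process Y. H0: μ_1 = μ_2; H1: μ_1 ≠ μ_2 (Welch's two-sample t-test, two-sided).
t = (x̄_1 − x̄_2)/√(s_1²/n_1 + s_2²/n_2) = (307 − 315)/√(58.7²/15 + 25.9²/13) = -0.4770
Welch–Satterthwaite df ≈ 19.83
Two-sided p-value ≈ 0.639
Since p ≈ 0.639 > α = 0.1, fail to reject H0; the evidence is not statistically significant.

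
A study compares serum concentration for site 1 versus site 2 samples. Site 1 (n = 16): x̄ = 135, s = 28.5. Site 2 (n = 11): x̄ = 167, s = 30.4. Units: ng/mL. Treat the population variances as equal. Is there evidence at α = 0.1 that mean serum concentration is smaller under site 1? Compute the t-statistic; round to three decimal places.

-2.791

Let group 1 = site 1, group 2 = site 2. H0: μ_1 = μ_2; H1: μ_1 < μ_2 (two-sample pooled-variance t-test, left-tailed).
s_p² = [(16−1)·28.5² + (11−1)·30.4²]/(16+11−2) = 857.014
t = (135 − 167)/√[857.014·(1/16 + 1/11)] = -2.791
df = n₁ + n₂ − 2 = 25
p-value = P(T ≤ -2.791) ≈ 0.0050
Since p ≈ 0.0050 < α = 0.1, reject H0; the evidence is statistically significant.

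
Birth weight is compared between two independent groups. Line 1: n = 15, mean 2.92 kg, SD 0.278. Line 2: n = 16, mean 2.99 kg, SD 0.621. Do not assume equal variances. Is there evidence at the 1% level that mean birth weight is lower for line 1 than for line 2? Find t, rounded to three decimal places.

Let group 1 = line 1, group 2 = line 2. H0: μ_1 = μ_2; H1: μ_1 < μ_2 (Welch's two-sample t-test, left-tailed).
t = (x̄_1 − x̄_2)/√(s_1²/n_1 + s_2²/n_2) = (2.92 − 2.99)/√(0.278²/15 + 0.621²/16) = -0.409
Welch–Satterthwaite df ≈ 21.07
p-value = P(T ≤ -0.409) ≈ 0.3432
Since p ≈ 0.3432 > α = 0.01, fail to reject H0; the evidence is not statistically significant.

-0.409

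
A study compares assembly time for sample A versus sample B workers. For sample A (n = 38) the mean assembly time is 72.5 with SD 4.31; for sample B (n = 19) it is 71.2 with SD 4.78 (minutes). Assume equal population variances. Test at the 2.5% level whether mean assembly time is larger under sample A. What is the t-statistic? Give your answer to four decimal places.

1.0352

Let group 1 = sample A, group 2 = sample B. H0: μ_1 = μ_2; H1: μ_1 > μ_2 (two-sample pooled-variance t-test, right-tailed).
s_p² = [(38−1)·4.31² + (19−1)·4.78²]/(38+19−2) = 19.9743
t = (72.5 − 71.2)/√[19.9743·(1/38 + 1/19)] = 1.0352
df = n₁ + n₂ − 2 = 55
p-value = P(T ≥ 1.0352) ≈ 0.1525
Since p ≈ 0.1525 > α = 0.025, fail to reject H0; the evidence is not statistically significant.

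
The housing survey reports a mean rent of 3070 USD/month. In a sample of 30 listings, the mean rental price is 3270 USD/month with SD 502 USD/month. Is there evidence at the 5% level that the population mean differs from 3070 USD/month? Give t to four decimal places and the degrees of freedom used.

H0: μ = 3070; H1: μ ≠ 3070 (one-sample t-test, two-sided).
t = (x̄ − μ₀)/(s/√n) = (3270 − 3070)/(502/√30) = 2.1822
df = n − 1 = 29
Two-sided p-value ≈ 0.0373
Since p ≈ 0.0373 < α = 0.05, reject H0; the evidence is statistically significant.

t = 2.1822, df = 29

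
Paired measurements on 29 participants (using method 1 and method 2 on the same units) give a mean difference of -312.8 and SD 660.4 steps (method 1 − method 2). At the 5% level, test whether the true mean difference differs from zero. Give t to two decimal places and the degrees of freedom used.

t = -2.55, df = 28

H0: μ_d = 0; H1: μ_d ≠ 0 (paired t-test on the differences, two-sided).
t = d̄/(s_d/√n) = -312.8/(660.4/√29) = -2.55
df = n − 1 = 28
Two-sided p-value ≈ 0.017
Since p ≈ 0.017 < α = 0.05, reject H0; the evidence is statistically significant.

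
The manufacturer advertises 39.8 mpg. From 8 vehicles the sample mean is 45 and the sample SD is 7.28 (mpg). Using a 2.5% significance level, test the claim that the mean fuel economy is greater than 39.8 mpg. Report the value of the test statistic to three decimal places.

2.020

H0: μ = 39.8; H1: μ > 39.8 (one-sample t-test, right-tailed).
t = (x̄ − μ₀)/(s/√n) = (45 − 39.8)/(7.28/√8) = 2.020
df = n − 1 = 7
p-value = P(T ≥ 2.020) ≈ 0.0415
Since p ≈ 0.0415 > α = 0.025, fail to reject H0; the data do not provide sufficient evidence against H0.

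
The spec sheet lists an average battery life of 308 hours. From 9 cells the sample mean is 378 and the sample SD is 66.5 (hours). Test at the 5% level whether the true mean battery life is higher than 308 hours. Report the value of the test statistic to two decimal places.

3.16

H0: μ = 308; H1: μ > 308 (one-sample t-test, right-tailed).
t = (x̄ − μ₀)/(s/√n) = (378 − 308)/(66.5/√9) = 3.16
df = n − 1 = 8
p-value = P(T ≥ 3.16) ≈ 0.007
Since p ≈ 0.007 < α = 0.05, reject H0; the data support H1.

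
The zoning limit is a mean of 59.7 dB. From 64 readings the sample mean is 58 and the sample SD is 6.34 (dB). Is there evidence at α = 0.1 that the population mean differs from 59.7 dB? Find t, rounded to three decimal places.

-2.145

H0: μ = 59.7; H1: μ ≠ 59.7 (one-sample t-test, two-sided).
t = (x̄ − μ₀)/(s/√n) = (58 − 59.7)/(6.34/√64) = -2.145
df = n − 1 = 63
Two-sided p-value ≈ 0.0358
Since p ≈ 0.0358 < α = 0.1, reject H0; the data support H1.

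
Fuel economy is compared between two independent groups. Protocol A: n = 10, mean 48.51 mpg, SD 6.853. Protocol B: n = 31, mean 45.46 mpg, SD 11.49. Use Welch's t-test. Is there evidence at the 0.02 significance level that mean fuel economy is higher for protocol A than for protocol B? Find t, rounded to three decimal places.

Let group 1 = protocol A, group 2 = protocol B. H0: μ_1 = μ_2; H1: μ_1 > μ_2 (Welch's two-sample t-test, right-tailed).
t = (x̄_1 − x̄_2)/√(s_1²/n_1 + s_2²/n_2) = (48.51 − 45.46)/√(6.853²/10 + 11.49²/31) = 1.019
Welch–Satterthwaite df ≈ 26.25
p-value = P(T ≥ 1.019) ≈ 0.1587
Since p ≈ 0.1587 > α = 0.02, fail to reject H0; the evidence is not statistically significant.

1.019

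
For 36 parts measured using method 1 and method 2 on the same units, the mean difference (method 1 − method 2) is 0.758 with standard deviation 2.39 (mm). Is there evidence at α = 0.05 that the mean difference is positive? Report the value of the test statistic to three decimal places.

H0: μ_d = 0; H1: μ_d > 0 (paired t-test on the differences, right-tailed).
t = d̄/(s_d/√n) = 0.758/(2.39/√36) = 1.903
df = n − 1 = 35
p-value = P(T ≥ 1.903) ≈ 0.033
Since p ≈ 0.033 < α = 0.05, reject H0; the data support H1.

1.903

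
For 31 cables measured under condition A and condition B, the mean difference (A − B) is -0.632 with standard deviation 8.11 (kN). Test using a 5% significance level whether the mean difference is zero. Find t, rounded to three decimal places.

-0.434

H0: μ_d = 0; H1: μ_d ≠ 0 (paired t-test on the differences, two-sided).
t = d̄/(s_d/√n) = -0.632/(8.11/√31) = -0.434
df = n − 1 = 30
Two-sided p-value ≈ 0.6675
Since p ≈ 0.6675 > α = 0.05, fail to reject H0; the data do not provide sufficient evidence against H0.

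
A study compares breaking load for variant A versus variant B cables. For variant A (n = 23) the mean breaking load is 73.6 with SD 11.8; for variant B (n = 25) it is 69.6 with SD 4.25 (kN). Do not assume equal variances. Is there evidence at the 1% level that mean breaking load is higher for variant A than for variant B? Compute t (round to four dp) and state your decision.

t = 1.5366; fail to reject H0

Let group 1 = variant A, group 2 = variant B. H0: μ_1 = μ_2; H1: μ_1 > μ_2 (Welch's two-sample t-test, right-tailed).
t = (x̄_1 − x̄_2)/√(s_1²/n_1 + s_2²/n_2) = (73.6 − 69.6)/√(11.8²/23 + 4.25²/25) = 1.5366
Welch–Satterthwaite df ≈ 27.21
p-value = P(T ≥ 1.5366) ≈ 0.068
Since p ≈ 0.068 > α = 0.01, fail to reject H0; the data do not provide sufficient evidence against H0.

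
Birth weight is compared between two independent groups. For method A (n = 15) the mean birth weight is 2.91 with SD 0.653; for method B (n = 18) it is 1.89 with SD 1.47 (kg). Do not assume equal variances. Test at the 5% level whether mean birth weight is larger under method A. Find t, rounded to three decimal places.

Let group 1 = method A, group 2 = method B. H0: μ_1 = μ_2; H1: μ_1 > μ_2 (Welch's two-sample t-test, right-tailed).
t = (x̄_1 − x̄_2)/√(s_1²/n_1 + s_2²/n_2) = (2.91 − 1.89)/√(0.653²/15 + 1.47²/18) = 2.647
Welch–Satterthwaite df ≈ 24.35
p-value = P(T ≥ 2.647) ≈ 0.007
Since p ≈ 0.007 < α = 0.05, reject H0; the data support H1.

2.647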